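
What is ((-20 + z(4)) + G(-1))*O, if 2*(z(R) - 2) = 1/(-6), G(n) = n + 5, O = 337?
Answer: -56953/12 ≈ -4746.1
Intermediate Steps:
G(n) = 5 + n
z(R) = 23/12 (z(R) = 2 + (1/2)/(-6) = 2 + (1/2)*(-1/6) = 2 - 1/12 = 23/12)
((-20 + z(4)) + G(-1))*O = ((-20 + 23/12) + (5 - 1))*337 = (-217/12 + 4)*337 = -169/12*337 = -56953/12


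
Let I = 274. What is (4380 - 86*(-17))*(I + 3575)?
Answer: 22485858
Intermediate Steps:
(4380 - 86*(-17))*(I + 3575) = (4380 - 86*(-17))*(274 + 3575) = (4380 + 1462)*3849 = 5842*3849 = 22485858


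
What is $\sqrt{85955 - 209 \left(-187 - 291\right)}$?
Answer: $7 \sqrt{3793} \approx 431.11$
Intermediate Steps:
$\sqrt{85955 - 209 \left(-187 - 291\right)} = \sqrt{85955 - -99902} = \sqrt{85955 + 99902} = \sqrt{185857} = 7 \sqrt{3793}$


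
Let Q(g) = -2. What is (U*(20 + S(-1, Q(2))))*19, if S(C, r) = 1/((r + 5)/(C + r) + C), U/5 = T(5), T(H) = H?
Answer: 18525/2 ≈ 9262.5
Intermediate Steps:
U = 25 (U = 5*5 = 25)
S(C, r) = 1/(C + (5 + r)/(C + r)) (S(C, r) = 1/((5 + r)/(C + r) + C) = 1/(C + (5 + r)/(C + r)))
(U*(20 + S(-1, Q(2))))*19 = (25*(20 + (-1 - 2)/(5 - 2 + (-1)² - 1*(-2))))*19 = (25*(20 - 3/(5 - 2 + 1 + 2)))*19 = (25*(20 - 3/6))*19 = (25*(20 + (⅙)*(-3)))*19 = (25*(20 - ½))*19 = (25*(39/2))*19 = (975/2)*19 = 18525/2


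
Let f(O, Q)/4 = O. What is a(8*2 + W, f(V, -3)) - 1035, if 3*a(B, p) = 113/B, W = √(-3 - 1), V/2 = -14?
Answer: -201373/195 - 113*I/390 ≈ -1032.7 - 0.28974*I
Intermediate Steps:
V = -28 (V = 2*(-14) = -28)
W = 2*I (W = √(-4) = 2*I ≈ 2.0*I)
f(O, Q) = 4*O
a(B, p) = 113/(3*B) (a(B, p) = (113/B)/3 = 113/(3*B))
a(8*2 + W, f(V, -3)) - 1035 = 113/(3*(8*2 + 2*I)) - 1035 = 113/(3*(16 + 2*I)) - 1035 = 113*((16 - 2*I)/260)/3 - 1035 = 113*(16 - 2*I)/780 - 1035 = -1035 + 113*(16 - 2*I)/780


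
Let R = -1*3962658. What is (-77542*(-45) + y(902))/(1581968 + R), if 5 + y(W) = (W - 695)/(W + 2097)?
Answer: -402487147/274603435 ≈ -1.4657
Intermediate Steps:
y(W) = -5 + (-695 + W)/(2097 + W) (y(W) = -5 + (W - 695)/(W + 2097) = -5 + (-695 + W)/(2097 + W))
R = -3962658
(-77542*(-45) + y(902))/(1581968 + R) = (-77542*(-45) + 4*(-2795 - 1*902)/(2097 + 902))/(1581968 - 3962658) = (3489390 + 4*(-2795 - 902)/2999)/(-2380690) = (3489390 + 4*(1/2999)*(-3697))*(-1/2380690) = (3489390 - 14788/2999)*(-1/2380690) = (10464665822/2999)*(-1/2380690) = -402487147/274603435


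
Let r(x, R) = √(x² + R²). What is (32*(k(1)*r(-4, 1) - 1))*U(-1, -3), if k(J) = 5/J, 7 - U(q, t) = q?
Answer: -256 + 1280*√17 ≈ 5021.6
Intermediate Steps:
U(q, t) = 7 - q
r(x, R) = √(R² + x²)
(32*(k(1)*r(-4, 1) - 1))*U(-1, -3) = (32*((5/1)*√(1² + (-4)²) - 1))*(7 - 1*(-1)) = (32*((5*1)*√(1 + 16) - 1))*(7 + 1) = (32*(5*√17 - 1))*8 = (32*(-1 + 5*√17))*8 = (-32 + 160*√17)*8 = -256 + 1280*√17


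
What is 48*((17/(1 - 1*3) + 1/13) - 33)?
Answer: -25848/13 ≈ -1988.3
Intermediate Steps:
48*((17/(1 - 1*3) + 1/13) - 33) = 48*((17/(1 - 3) + 1*(1/13)) - 33) = 48*((17/(-2) + 1/13) - 33) = 48*((17*(-½) + 1/13) - 33) = 48*((-17/2 + 1/13) - 33) = 48*(-219/26 - 33) = 48*(-1077/26) = -25848/13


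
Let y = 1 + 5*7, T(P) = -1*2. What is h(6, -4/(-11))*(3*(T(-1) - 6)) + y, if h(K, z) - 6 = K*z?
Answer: -1764/11 ≈ -160.36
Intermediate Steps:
T(P) = -2
h(K, z) = 6 + K*z
y = 36 (y = 1 + 35 = 36)
h(6, -4/(-11))*(3*(T(-1) - 6)) + y = (6 + 6*(-4/(-11)))*(3*(-2 - 6)) + 36 = (6 + 6*(-4*(-1/11)))*(3*(-8)) + 36 = (6 + 6*(4/11))*(-24) + 36 = (6 + 24/11)*(-24) + 36 = (90/11)*(-24) + 36 = -2160/11 + 36 = -1764/11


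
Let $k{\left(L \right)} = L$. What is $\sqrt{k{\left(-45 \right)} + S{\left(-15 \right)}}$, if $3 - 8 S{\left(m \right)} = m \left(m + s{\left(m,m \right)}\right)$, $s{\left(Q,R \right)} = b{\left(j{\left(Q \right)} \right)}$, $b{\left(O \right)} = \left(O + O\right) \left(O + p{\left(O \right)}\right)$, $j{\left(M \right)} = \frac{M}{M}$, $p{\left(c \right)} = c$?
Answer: $\frac{3 i \sqrt{29}}{2} \approx 8.0777 i$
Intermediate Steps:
$j{\left(M \right)} = 1$
$b{\left(O \right)} = 4 O^{2}$ ($b{\left(O \right)} = \left(O + O\right) \left(O + O\right) = 2 O 2 O = 4 O^{2}$)
$s{\left(Q,R \right)} = 4$ ($s{\left(Q,R \right)} = 4 \cdot 1^{2} = 4 \cdot 1 = 4$)
$S{\left(m \right)} = \frac{3}{8} - \frac{m \left(4 + m\right)}{8}$ ($S{\left(m \right)} = \frac{3}{8} - \frac{m \left(m + 4\right)}{8} = \frac{3}{8} - \frac{m \left(4 + m\right)}{8}$)
$\sqrt{k{\left(-45 \right)} + S{\left(-15 \right)}} = \sqrt{-45 - \left(- \frac{63}{8} + \frac{225}{8}\right)} = \sqrt{-45 + \left(\frac{3}{8} + \frac{15}{2} - \frac{225}{8}\right)} = \sqrt{-45 - \frac{81}{4}} = \sqrt{- \frac{261}{4}} = \frac{3 i \sqrt{29}}{2}$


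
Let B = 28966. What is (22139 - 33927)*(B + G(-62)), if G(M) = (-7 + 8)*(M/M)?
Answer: -341462996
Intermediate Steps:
G(M) = 1 (G(M) = 1*1 = 1)
(22139 - 33927)*(B + G(-62)) = (22139 - 33927)*(28966 + 1) = -11788*28967 = -341462996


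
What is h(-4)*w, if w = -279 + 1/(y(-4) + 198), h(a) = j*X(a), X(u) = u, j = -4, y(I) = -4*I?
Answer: -477640/107 ≈ -4463.9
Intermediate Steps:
h(a) = -4*a
w = -59705/214 (w = -279 + 1/(-4*(-4) + 198) = -279 + 1/(16 + 198) = -279 + 1/214 = -59705/214 ≈ -279.00)
h(-4)*w = -4*(-4)*(-59705/214) = 16*(-59705/214) = -477640/107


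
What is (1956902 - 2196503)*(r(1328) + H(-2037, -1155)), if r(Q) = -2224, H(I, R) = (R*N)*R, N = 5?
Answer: -1597635747501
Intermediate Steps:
H(I, R) = 5*R**2 (H(I, R) = (R*5)*R = (5*R)*R = 5*R**2)
(1956902 - 2196503)*(r(1328) + H(-2037, -1155)) = (1956902 - 2196503)*(-2224 + 5*(-1155)**2) = -239601*(-2224 + 5*1334025) = -239601*(-2224 + 6670125) = -239601*6667901 = -1597635747501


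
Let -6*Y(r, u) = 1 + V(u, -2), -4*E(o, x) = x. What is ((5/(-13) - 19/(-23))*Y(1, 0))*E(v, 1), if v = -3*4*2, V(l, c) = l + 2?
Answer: 33/598 ≈ 0.055184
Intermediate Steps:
V(l, c) = 2 + l
v = -24 (v = -12*2 = -24)
E(o, x) = -x/4
Y(r, u) = -½ - u/6 (Y(r, u) = -(1 + (2 + u))/6 = -(3 + u)/6 = -½ - u/6)
((5/(-13) - 19/(-23))*Y(1, 0))*E(v, 1) = ((5/(-13) - 19/(-23))*(-½ - ⅙*0))*(-¼*1) = ((5*(-1/13) - 19*(-1/23))*(-½ + 0))*(-¼) = ((-5/13 + 19/23)*(-½))*(-¼) = ((132/299)*(-½))*(-¼) = -66/299*(-¼) = 33/598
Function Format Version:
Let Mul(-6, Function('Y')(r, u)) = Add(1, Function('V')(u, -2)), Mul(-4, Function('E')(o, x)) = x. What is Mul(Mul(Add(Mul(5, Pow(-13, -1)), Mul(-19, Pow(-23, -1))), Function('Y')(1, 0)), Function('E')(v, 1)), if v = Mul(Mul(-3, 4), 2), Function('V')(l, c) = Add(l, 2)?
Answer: Rational(33, 598) ≈ 0.055184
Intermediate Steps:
Function('V')(l, c) = Add(2, l)
v = -24 (v = Mul(-12, 2) = -24)
Function('E')(o, x) = Mul(Rational(-1, 4), x)
Function('Y')(r, u) = Add(Rational(-1, 2), Mul(Rational(-1, 6), u)) (Function('Y')(r, u) = Mul(Rational(-1, 6), Add(1, Add(2, u))) = Mul(Rational(-1, 6), Add(3, u)) = Add(Rational(-1, 2), Mul(Rational(-1, 6), u)))
Mul(Mul(Add(Mul(5, Pow(-13, -1)), Mul(-19, Pow(-23, -1))), Function('Y')(1, 0)), Function('E')(v, 1)) = Mul(Mul(Add(Mul(5, Pow(-13, -1)), Mul(-19, Pow(-23, -1))), Add(Rational(-1, 2), Mul(Rational(-1, 6), 0))), Mul(Rational(-1, 4), 1)) = Mul(Mul(Add(Mul(5, Rational(-1, 13)), Mul(-19, Rational(-1, 23))), Add(Rational(-1, 2), 0)), Rational(-1, 4)) = Mul(Mul(Add(Rational(-5, 13), Rational(19, 23)), Rational(-1, 2)), Rational(-1, 4)) = Mul(Mul(Rational(132, 299), Rational(-1, 2)), Rational(-1, 4)) = Mul(Rational(-66, 299), Rational(-1, 4)) = Rational(33, 598)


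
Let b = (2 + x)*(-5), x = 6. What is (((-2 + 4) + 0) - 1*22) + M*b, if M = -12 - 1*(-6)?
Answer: 220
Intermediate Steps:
M = -6 (M = -12 + 6 = -6)
b = -40 (b = (2 + 6)*(-5) = 8*(-5) = -40)
(((-2 + 4) + 0) - 1*22) + M*b = (((-2 + 4) + 0) - 1*22) - 6*(-40) = ((2 + 0) - 22) + 240 = (2 - 22) + 240 = -20 + 240 = 220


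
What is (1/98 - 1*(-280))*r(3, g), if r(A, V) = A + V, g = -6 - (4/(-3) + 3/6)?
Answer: -118911/196 ≈ -606.69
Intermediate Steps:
g = -31/6 (g = -6 - (4*(-⅓) + 3*(⅙)) = -6 - (-4/3 + ½) = -6 - 1*(-⅚) = -6 + ⅚ = -31/6 ≈ -5.1667)
(1/98 - 1*(-280))*r(3, g) = (1/98 - 1*(-280))*(3 - 31/6) = (1/98 + 280)*(-13/6) = (27441/98)*(-13/6) = -118911/196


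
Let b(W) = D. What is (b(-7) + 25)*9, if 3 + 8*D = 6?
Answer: 1827/8 ≈ 228.38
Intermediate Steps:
D = 3/8 (D = -3/8 + (⅛)*6 = -3/8 + ¾ = 3/8 ≈ 0.37500)
b(W) = 3/8
(b(-7) + 25)*9 = (3/8 + 25)*9 = (203/8)*9 = 1827/8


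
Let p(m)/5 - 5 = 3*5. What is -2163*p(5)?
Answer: -216300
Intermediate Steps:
p(m) = 100 (p(m) = 25 + 5*(3*5) = 25 + 5*15 = 25 + 75 = 100)
-2163*p(5) = -2163*100 = -216300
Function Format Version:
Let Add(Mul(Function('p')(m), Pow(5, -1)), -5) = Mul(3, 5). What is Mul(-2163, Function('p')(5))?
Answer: -216300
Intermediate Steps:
Function('p')(m) = 100 (Function('p')(m) = Add(25, Mul(5, Mul(3, 5))) = Add(25, Mul(5, 15)) = Add(25, 75) = 100)
Mul(-2163, Function('p')(5)) = Mul(-2163, 100) = -216300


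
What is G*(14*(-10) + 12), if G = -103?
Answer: 13184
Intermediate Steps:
G*(14*(-10) + 12) = -103*(14*(-10) + 12) = -103*(-140 + 12) = -103*(-128) = 13184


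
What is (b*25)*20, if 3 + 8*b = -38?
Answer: -5125/2 ≈ -2562.5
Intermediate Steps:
b = -41/8 (b = -3/8 + (⅛)*(-38) = -3/8 - 19/4 = -41/8 ≈ -5.1250)
(b*25)*20 = -41/8*25*20 = -1025/8*20 = -5125/2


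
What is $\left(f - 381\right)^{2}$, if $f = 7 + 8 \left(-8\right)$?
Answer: $191844$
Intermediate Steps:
$f = -57$ ($f = 7 - 64 = -57$)
$\left(f - 381\right)^{2} = \left(-57 - 381\right)^{2} = \left(-438\right)^{2} = 191844$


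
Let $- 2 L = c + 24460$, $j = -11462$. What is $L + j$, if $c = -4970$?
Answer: $-21207$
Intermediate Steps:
$L = -9745$ ($L = - \frac{-4970 + 24460}{2} = \left(- \frac{1}{2}\right) 19490 = -9745$)
$L + j = -9745 - 11462 = -21207$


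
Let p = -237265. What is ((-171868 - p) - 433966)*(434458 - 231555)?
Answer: -74783755807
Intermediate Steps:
((-171868 - p) - 433966)*(434458 - 231555) = ((-171868 - 1*(-237265)) - 433966)*(434458 - 231555) = ((-171868 + 237265) - 433966)*202903 = (65397 - 433966)*202903 = -368569*202903 = -74783755807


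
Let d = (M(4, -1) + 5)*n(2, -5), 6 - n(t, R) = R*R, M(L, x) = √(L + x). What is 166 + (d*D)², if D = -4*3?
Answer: 1455718 + 519840*√3 ≈ 2.3561e+6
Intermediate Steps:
D = -12
n(t, R) = 6 - R² (n(t, R) = 6 - R*R = 6 - R²)
d = -95 - 19*√3 (d = (√(4 - 1) + 5)*(6 - 1*(-5)²) = (√3 + 5)*(6 - 1*25) = (5 + √3)*(6 - 25) = (5 + √3)*(-19) = -95 - 19*√3 ≈ -127.91)
166 + (d*D)² = 166 + ((-95 - 19*√3)*(-12))² = 166 + (1140 + 228*√3)²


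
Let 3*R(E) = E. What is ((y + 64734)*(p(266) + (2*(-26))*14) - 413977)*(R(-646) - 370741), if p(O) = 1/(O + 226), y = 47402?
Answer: 11231070744050149/369 ≈ 3.0437e+13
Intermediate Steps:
R(E) = E/3
p(O) = 1/(226 + O)
((y + 64734)*(p(266) + (2*(-26))*14) - 413977)*(R(-646) - 370741) = ((47402 + 64734)*(1/(226 + 266) + (2*(-26))*14) - 413977)*((⅓)*(-646) - 370741) = (112136*(1/492 - 52*14) - 413977)*(-646/3 - 370741) = (112136*(1/492 - 728) - 413977)*(-1112869/3) = (112136*(-358175/492) - 413977)*(-1112869/3) = (-10041077950/123 - 413977)*(-1112869/3) = -10091997121/123*(-1112869/3) = 11231070744050149/369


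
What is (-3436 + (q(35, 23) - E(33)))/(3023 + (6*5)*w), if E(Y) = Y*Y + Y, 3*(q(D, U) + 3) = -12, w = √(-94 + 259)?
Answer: -13799995/8990029 + 136950*√165/8990029 ≈ -1.3394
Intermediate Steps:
w = √165 ≈ 12.845
q(D, U) = -7 (q(D, U) = -3 + (⅓)*(-12) = -3 - 4 = -7)
E(Y) = Y + Y² (E(Y) = Y² + Y = Y + Y²)
(-3436 + (q(35, 23) - E(33)))/(3023 + (6*5)*w) = (-3436 + (-7 - 33*(1 + 33)))/(3023 + (6*5)*√165) = (-3436 + (-7 - 33*34))/(3023 + 30*√165) = (-3436 + (-7 - 1*1122))/(3023 + 30*√165) = (-3436 + (-7 - 1122))/(3023 + 30*√165) = (-3436 - 1129)/(3023 + 30*√165) = -4565/(3023 + 30*√165)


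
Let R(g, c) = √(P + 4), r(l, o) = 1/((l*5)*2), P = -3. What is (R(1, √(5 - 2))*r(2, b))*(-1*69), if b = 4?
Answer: -69/20 ≈ -3.4500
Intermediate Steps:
r(l, o) = 1/(10*l) (r(l, o) = 1/((5*l)*2) = 1/(10*l))
R(g, c) = 1 (R(g, c) = √(-3 + 4) = √1 = 1)
(R(1, √(5 - 2))*r(2, b))*(-1*69) = (1*((⅒)/2))*(-1*69) = (1*((⅒)*(½)))*(-69) = (1*(1/20))*(-69) = (1/20)*(-69) = -69/20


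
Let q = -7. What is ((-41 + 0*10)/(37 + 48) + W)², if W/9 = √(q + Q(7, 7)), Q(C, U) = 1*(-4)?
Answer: (41 - 765*I*√11)²/7225 ≈ -890.77 - 28.796*I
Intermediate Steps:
Q(C, U) = -4
W = 9*I*√11 (W = 9*√(-7 - 4) = 9*√(-11) = 9*(I*√11) = 9*I*√11 ≈ 29.85*I)
((-41 + 0*10)/(37 + 48) + W)² = ((-41 + 0*10)/(37 + 48) + 9*I*√11)² = ((-41 + 0)/85 + 9*I*√11)² = (-41*1/85 + 9*I*√11)² = (-41/85 + 9*I*√11)²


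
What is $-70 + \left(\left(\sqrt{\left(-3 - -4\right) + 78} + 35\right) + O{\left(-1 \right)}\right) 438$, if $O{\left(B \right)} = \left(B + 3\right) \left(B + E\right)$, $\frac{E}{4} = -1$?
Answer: $10880 + 438 \sqrt{79} \approx 14773.0$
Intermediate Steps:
$E = -4$ ($E = 4 \left(-1\right) = -4$)
$O{\left(B \right)} = \left(-4 + B\right) \left(3 + B\right)$ ($O{\left(B \right)} = \left(B + 3\right) \left(B - 4\right) = \left(3 + B\right) \left(-4 + B\right) = \left(-4 + B\right) \left(3 + B\right)$)
$-70 + \left(\left(\sqrt{\left(-3 - -4\right) + 78} + 35\right) + O{\left(-1 \right)}\right) 438 = -70 + \left(\left(\sqrt{\left(-3 - -4\right) + 78} + 35\right) - \left(11 - 1\right)\right) 438 = -70 + \left(\left(\sqrt{\left(-3 + 4\right) + 78} + 35\right) + \left(-12 + 1 + 1\right)\right) 438 = -70 + \left(\left(\sqrt{1 + 78} + 35\right) - 10\right) 438 = -70 + \left(\left(\sqrt{79} + 35\right) - 10\right) 438 = -70 + \left(\left(35 + \sqrt{79}\right) - 10\right) 438 = -70 + \left(25 + \sqrt{79}\right) 438 = -70 + \left(10950 + 438 \sqrt{79}\right) = 10880 + 438 \sqrt{79}$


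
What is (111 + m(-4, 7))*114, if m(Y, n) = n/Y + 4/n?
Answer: 175275/14 ≈ 12520.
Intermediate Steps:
m(Y, n) = 4/n + n/Y
(111 + m(-4, 7))*114 = (111 + (4/7 + 7/(-4)))*114 = (111 + (4*(⅐) + 7*(-¼)))*114 = (111 + (4/7 - 7/4))*114 = (111 - 33/28)*114 = (3075/28)*114 = 175275/14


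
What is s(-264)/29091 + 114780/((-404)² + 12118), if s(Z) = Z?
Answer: 548796134/850106899 ≈ 0.64556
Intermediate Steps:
s(-264)/29091 + 114780/((-404)² + 12118) = -264/29091 + 114780/((-404)² + 12118) = -264*1/29091 + 114780/(163216 + 12118) = -88/9697 + 114780/175334 = -88/9697 + 114780*(1/175334) = -88/9697 + 57390/87667 = 548796134/850106899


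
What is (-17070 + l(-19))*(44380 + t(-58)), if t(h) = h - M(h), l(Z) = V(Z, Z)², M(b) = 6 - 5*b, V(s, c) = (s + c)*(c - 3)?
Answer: 30018071476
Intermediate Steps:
V(s, c) = (-3 + c)*(c + s) (V(s, c) = (c + s)*(-3 + c) = (-3 + c)*(c + s))
l(Z) = (-6*Z + 2*Z²)² (l(Z) = (Z² - 3*Z - 3*Z + Z*Z)² = (Z² - 3*Z - 3*Z + Z²)² = (-6*Z + 2*Z²)²)
t(h) = -6 + 6*h (t(h) = h - (6 - 5*h) = h + (-6 + 5*h) = -6 + 6*h)
(-17070 + l(-19))*(44380 + t(-58)) = (-17070 + 4*(-19)²*(-3 - 19)²)*(44380 + (-6 + 6*(-58))) = (-17070 + 4*361*(-22)²)*(44380 + (-6 - 348)) = (-17070 + 4*361*484)*(44380 - 354) = (-17070 + 698896)*44026 = 681826*44026 = 30018071476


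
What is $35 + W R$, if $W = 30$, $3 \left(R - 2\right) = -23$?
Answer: $-135$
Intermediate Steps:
$R = - \frac{17}{3}$ ($R = 2 + \frac{1}{3} \left(-23\right) = 2 - \frac{23}{3} = - \frac{17}{3} \approx -5.6667$)
$35 + W R = 35 + 30 \left(- \frac{17}{3}\right) = 35 - 170 = -135$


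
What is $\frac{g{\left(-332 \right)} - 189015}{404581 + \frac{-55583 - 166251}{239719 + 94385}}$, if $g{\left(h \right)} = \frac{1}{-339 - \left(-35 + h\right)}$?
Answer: $- \frac{221027294697}{473101680065} \approx -0.46719$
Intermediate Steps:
$g{\left(h \right)} = \frac{1}{-304 - h}$
$\frac{g{\left(-332 \right)} - 189015}{404581 + \frac{-55583 - 166251}{239719 + 94385}} = \frac{- \frac{1}{304 - 332} - 189015}{404581 + \frac{-55583 - 166251}{239719 + 94385}} = \frac{- \frac{1}{-28} - 189015}{404581 - \frac{221834}{334104}} = \frac{\left(-1\right) \left(- \frac{1}{28}\right) - 189015}{404581 - \frac{110917}{167052}} = \frac{\frac{1}{28} - 189015}{404581 - \frac{110917}{167052}} = - \frac{5292419}{28 \cdot \frac{67585954295}{167052}} = \left(- \frac{5292419}{28}\right) \frac{167052}{67585954295} = - \frac{221027294697}{473101680065}$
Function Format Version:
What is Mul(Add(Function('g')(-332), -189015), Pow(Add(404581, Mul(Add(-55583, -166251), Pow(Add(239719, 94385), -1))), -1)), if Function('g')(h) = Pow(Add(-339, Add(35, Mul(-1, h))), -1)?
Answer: Rational(-221027294697, 473101680065) ≈ -0.46719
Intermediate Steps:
Function('g')(h) = Pow(Add(-304, Mul(-1, h)), -1)
Mul(Add(Function('g')(-332), -189015), Pow(Add(404581, Mul(Add(-55583, -166251), Pow(Add(239719, 94385), -1))), -1)) = Mul(Add(Mul(-1, Pow(Add(304, -332), -1)), -189015), Pow(Add(404581, Mul(Add(-55583, -166251), Pow(Add(239719, 94385), -1))), -1)) = Mul(Add(Mul(-1, Pow(-28, -1)), -189015), Pow(Add(404581, Mul(-221834, Pow(334104, -1))), -1)) = Mul(Add(Mul(-1, Rational(-1, 28)), -189015), Pow(Add(404581, Mul(-221834, Rational(1, 334104))), -1)) = Mul(Add(Rational(1, 28), -189015), Pow(Add(404581, Rational(-110917, 167052)), -1)) = Mul(Rational(-5292419, 28), Pow(Rational(67585954295, 167052), -1)) = Mul(Rational(-5292419, 28), Rational(167052, 67585954295)) = Rational(-221027294697, 473101680065)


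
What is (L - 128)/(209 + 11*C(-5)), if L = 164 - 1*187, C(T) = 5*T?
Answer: 151/66 ≈ 2.2879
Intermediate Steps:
L = -23 (L = 164 - 187 = -23)
(L - 128)/(209 + 11*C(-5)) = (-23 - 128)/(209 + 11*(5*(-5))) = -151/(209 + 11*(-25)) = -151/(209 - 275) = -151/(-66) = -151*(-1/66) = 151/66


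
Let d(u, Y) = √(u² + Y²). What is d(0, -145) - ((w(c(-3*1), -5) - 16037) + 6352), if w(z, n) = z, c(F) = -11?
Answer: 9841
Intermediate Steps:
d(u, Y) = √(Y² + u²)
d(0, -145) - ((w(c(-3*1), -5) - 16037) + 6352) = √((-145)² + 0²) - ((-11 - 16037) + 6352) = √(21025 + 0) - (-16048 + 6352) = √21025 - 1*(-9696) = 145 + 9696 = 9841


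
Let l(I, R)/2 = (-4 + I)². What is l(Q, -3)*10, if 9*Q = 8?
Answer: 15680/81 ≈ 193.58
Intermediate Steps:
Q = 8/9 (Q = (⅑)*8 = 8/9 ≈ 0.88889)
l(I, R) = 2*(-4 + I)²
l(Q, -3)*10 = (2*(-4 + 8/9)²)*10 = (2*(-28/9)²)*10 = (2*(784/81))*10 = (1568/81)*10 = 15680/81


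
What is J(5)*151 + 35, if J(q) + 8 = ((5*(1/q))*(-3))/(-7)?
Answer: -7758/7 ≈ -1108.3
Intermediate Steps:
J(q) = -8 + 15/(7*q) (J(q) = -8 + ((5*(1/q))*(-3))/(-7) = -8 + ((5/q)*(-3))*(-⅐) = -8 - 15/q*(-⅐) = -8 + 15/(7*q))
J(5)*151 + 35 = (-8 + (15/7)/5)*151 + 35 = (-8 + (15/7)*(⅕))*151 + 35 = (-8 + 3/7)*151 + 35 = -53/7*151 + 35 = -8003/7 + 35 = -7758/7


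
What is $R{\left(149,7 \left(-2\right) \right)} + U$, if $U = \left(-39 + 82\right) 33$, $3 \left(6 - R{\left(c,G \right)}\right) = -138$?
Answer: $1471$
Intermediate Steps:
$R{\left(c,G \right)} = 52$ ($R{\left(c,G \right)} = 6 - -46 = 6 + 46 = 52$)
$U = 1419$ ($U = 43 \cdot 33 = 1419$)
$R{\left(149,7 \left(-2\right) \right)} + U = 52 + 1419 = 1471$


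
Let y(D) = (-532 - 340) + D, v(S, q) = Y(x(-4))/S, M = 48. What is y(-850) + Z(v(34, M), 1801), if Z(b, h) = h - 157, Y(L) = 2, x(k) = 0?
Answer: -78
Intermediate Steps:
v(S, q) = 2/S
Z(b, h) = -157 + h
y(D) = -872 + D
y(-850) + Z(v(34, M), 1801) = (-872 - 850) + (-157 + 1801) = -1722 + 1644 = -78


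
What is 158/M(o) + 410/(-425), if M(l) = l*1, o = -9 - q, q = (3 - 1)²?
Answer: -14496/1105 ≈ -13.119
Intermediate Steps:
q = 4 (q = 2² = 4)
o = -13 (o = -9 - 1*4 = -9 - 4 = -13)
M(l) = l
158/M(o) + 410/(-425) = 158/(-13) + 410/(-425) = 158*(-1/13) + 410*(-1/425) = -158/13 - 82/85 = -14496/1105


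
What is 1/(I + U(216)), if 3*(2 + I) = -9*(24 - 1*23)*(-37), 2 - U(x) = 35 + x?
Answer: -1/140 ≈ -0.0071429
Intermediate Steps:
U(x) = -33 - x (U(x) = 2 - (35 + x) = 2 + (-35 - x) = -33 - x)
I = 109 (I = -2 + (-9*(24 - 1*23)*(-37))/3 = -2 + (-9*(24 - 23)*(-37))/3 = -2 + (-9*1*(-37))/3 = -2 + (-9*(-37))/3 = -2 + (1/3)*333 = -2 + 111 = 109)
1/(I + U(216)) = 1/(109 + (-33 - 1*216)) = 1/(109 + (-33 - 216)) = 1/(109 - 249) = 1/(-140) = -1/140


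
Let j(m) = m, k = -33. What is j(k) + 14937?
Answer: 14904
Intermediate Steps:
j(k) + 14937 = -33 + 14937 = 14904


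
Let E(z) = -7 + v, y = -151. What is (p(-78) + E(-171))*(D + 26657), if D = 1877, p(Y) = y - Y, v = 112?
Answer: 913088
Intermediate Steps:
p(Y) = -151 - Y
E(z) = 105 (E(z) = -7 + 112 = 105)
(p(-78) + E(-171))*(D + 26657) = ((-151 - 1*(-78)) + 105)*(1877 + 26657) = ((-151 + 78) + 105)*28534 = (-73 + 105)*28534 = 32*28534 = 913088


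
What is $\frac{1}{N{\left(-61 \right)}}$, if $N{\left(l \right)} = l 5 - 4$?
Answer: $- \frac{1}{309} \approx -0.0032362$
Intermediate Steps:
$N{\left(l \right)} = -4 + 5 l$ ($N{\left(l \right)} = 5 l - 4 = -4 + 5 l$)
$\frac{1}{N{\left(-61 \right)}} = \frac{1}{-4 + 5 \left(-61\right)} = \frac{1}{-4 - 305} = \frac{1}{-309} = - \frac{1}{309}$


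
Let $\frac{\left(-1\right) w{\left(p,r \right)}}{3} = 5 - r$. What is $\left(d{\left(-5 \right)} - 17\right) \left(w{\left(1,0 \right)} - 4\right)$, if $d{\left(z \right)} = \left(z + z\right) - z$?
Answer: $418$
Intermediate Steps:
$w{\left(p,r \right)} = -15 + 3 r$ ($w{\left(p,r \right)} = - 3 \left(5 - r\right) = -15 + 3 r$)
$d{\left(z \right)} = z$ ($d{\left(z \right)} = 2 z - z = z$)
$\left(d{\left(-5 \right)} - 17\right) \left(w{\left(1,0 \right)} - 4\right) = \left(-5 - 17\right) \left(\left(-15 + 3 \cdot 0\right) - 4\right) = - 22 \left(\left(-15 + 0\right) - 4\right) = - 22 \left(-15 - 4\right) = \left(-22\right) \left(-19\right) = 418$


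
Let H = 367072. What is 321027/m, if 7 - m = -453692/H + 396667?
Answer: -29460005736/36400581457 ≈ -0.80933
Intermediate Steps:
m = -36400581457/91768 (m = 7 - (-453692/367072 + 396667) = 7 - (-453692*1/367072 + 396667) = 7 - (-113423/91768 + 396667) = 7 - 1*36401223833/91768 = 7 - 36401223833/91768 = -36400581457/91768 ≈ -3.9666e+5)
321027/m = 321027/(-36400581457/91768) = 321027*(-91768/36400581457) = -29460005736/36400581457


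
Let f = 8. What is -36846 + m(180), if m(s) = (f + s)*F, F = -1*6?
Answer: -37974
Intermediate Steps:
F = -6
m(s) = -48 - 6*s (m(s) = (8 + s)*(-6) = -48 - 6*s)
-36846 + m(180) = -36846 + (-48 - 6*180) = -36846 + (-48 - 1080) = -36846 - 1128 = -37974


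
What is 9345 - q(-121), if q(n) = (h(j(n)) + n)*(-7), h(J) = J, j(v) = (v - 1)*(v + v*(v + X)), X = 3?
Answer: -12081580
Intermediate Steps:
j(v) = (-1 + v)*(v + v*(3 + v)) (j(v) = (v - 1)*(v + v*(v + 3)) = (-1 + v)*(v + v*(3 + v)))
q(n) = -7*n - 7*n*(-4 + n² + 3*n) (q(n) = (n*(-4 + n² + 3*n) + n)*(-7) = (n + n*(-4 + n² + 3*n))*(-7) = -7*n - 7*n*(-4 + n² + 3*n))
9345 - q(-121) = 9345 - 7*(-121)*(3 - 1*(-121)² - 3*(-121)) = 9345 - 7*(-121)*(3 - 1*14641 + 363) = 9345 - 7*(-121)*(3 - 14641 + 363) = 9345 - 7*(-121)*(-14275) = 9345 - 1*12090925 = 9345 - 12090925 = -12081580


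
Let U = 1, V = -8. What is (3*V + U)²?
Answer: 529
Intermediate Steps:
(3*V + U)² = (3*(-8) + 1)² = (-24 + 1)² = (-23)² = 529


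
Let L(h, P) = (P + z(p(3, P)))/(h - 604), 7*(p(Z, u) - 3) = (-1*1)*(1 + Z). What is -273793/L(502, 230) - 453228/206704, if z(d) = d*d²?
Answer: 494990872534527/4330603828 ≈ 1.1430e+5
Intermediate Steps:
p(Z, u) = 20/7 - Z/7 (p(Z, u) = 3 + ((-1*1)*(1 + Z))/7 = 3 + (-(1 + Z))/7 = 3 + (-1 - Z)/7 = 3 + (-⅐ - Z/7) = 20/7 - Z/7)
z(d) = d³
L(h, P) = (4913/343 + P)/(-604 + h) (L(h, P) = (P + (20/7 - ⅐*3)³)/(h - 604) = (P + (20/7 - 3/7)³)/(-604 + h) = (P + (17/7)³)/(-604 + h) = (P + 4913/343)/(-604 + h) = (4913/343 + P)/(-604 + h))
-273793/L(502, 230) - 453228/206704 = -273793*(-604 + 502)/(4913/343 + 230) - 453228/206704 = -273793/((83803/343)/(-102)) - 453228*1/206704 = -273793/((-1/102*83803/343)) - 113307/51676 = -273793/(-83803/34986) - 113307/51676 = -273793*(-34986/83803) - 113307/51676 = 9578921898/83803 - 113307/51676 = 494990872534527/4330603828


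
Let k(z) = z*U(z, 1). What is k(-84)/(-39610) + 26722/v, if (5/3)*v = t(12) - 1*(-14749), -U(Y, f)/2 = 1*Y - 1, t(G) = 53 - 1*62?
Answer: 3484561/1030326 ≈ 3.3820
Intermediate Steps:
t(G) = -9 (t(G) = 53 - 62 = -9)
U(Y, f) = 2 - 2*Y (U(Y, f) = -2*(1*Y - 1) = -2*(Y - 1) = -2*(-1 + Y) = 2 - 2*Y)
v = 8844 (v = 3*(-9 - 1*(-14749))/5 = 3*(-9 + 14749)/5 = (3/5)*14740 = 8844)
k(z) = z*(2 - 2*z)
k(-84)/(-39610) + 26722/v = (2*(-84)*(1 - 1*(-84)))/(-39610) + 26722/8844 = (2*(-84)*(1 + 84))*(-1/39610) + 26722*(1/8844) = (2*(-84)*85)*(-1/39610) + 13361/4422 = -14280*(-1/39610) + 13361/4422 = 84/233 + 13361/4422 = 3484561/1030326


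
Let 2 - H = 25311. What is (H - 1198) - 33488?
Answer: -59995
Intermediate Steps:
H = -25309 (H = 2 - 1*25311 = 2 - 25311 = -25309)
(H - 1198) - 33488 = (-25309 - 1198) - 33488 = -26507 - 33488 = -59995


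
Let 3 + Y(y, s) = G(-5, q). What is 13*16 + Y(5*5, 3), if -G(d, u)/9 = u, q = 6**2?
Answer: -119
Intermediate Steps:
q = 36
G(d, u) = -9*u
Y(y, s) = -327 (Y(y, s) = -3 - 9*36 = -3 - 324 = -327)
13*16 + Y(5*5, 3) = 13*16 - 327 = 208 - 327 = -119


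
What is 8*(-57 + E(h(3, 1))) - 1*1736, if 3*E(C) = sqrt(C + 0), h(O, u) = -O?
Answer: -2192 + 8*I*sqrt(3)/3 ≈ -2192.0 + 4.6188*I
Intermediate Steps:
E(C) = sqrt(C)/3 (E(C) = sqrt(C + 0)/3 = sqrt(C)/3)
8*(-57 + E(h(3, 1))) - 1*1736 = 8*(-57 + sqrt(-1*3)/3) - 1*1736 = 8*(-57 + sqrt(-3)/3) - 1736 = 8*(-57 + (I*sqrt(3))/3) - 1736 = 8*(-57 + I*sqrt(3)/3) - 1736 = (-456 + 8*I*sqrt(3)/3) - 1736 = -2192 + 8*I*sqrt(3)/3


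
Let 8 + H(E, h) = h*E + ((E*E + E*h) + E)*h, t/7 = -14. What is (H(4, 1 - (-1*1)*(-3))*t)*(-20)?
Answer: -78400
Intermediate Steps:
t = -98 (t = 7*(-14) = -98)
H(E, h) = -8 + E*h + h*(E + E**2 + E*h) (H(E, h) = -8 + (h*E + ((E*E + E*h) + E)*h) = -8 + (E*h + ((E**2 + E*h) + E)*h) = -8 + (E*h + (E + E**2 + E*h)*h) = -8 + (E*h + h*(E + E**2 + E*h)) = -8 + E*h + h*(E + E**2 + E*h))
(H(4, 1 - (-1*1)*(-3))*t)*(-20) = ((-8 + 4*(1 - (-1*1)*(-3))**2 + (1 - (-1*1)*(-3))*4**2 + 2*4*(1 - (-1*1)*(-3)))*(-98))*(-20) = ((-8 + 4*(1 - (-1)*(-3))**2 + (1 - (-1)*(-3))*16 + 2*4*(1 - (-1)*(-3)))*(-98))*(-20) = ((-8 + 4*(1 - 1*3)**2 + (1 - 1*3)*16 + 2*4*(1 - 1*3))*(-98))*(-20) = ((-8 + 4*(1 - 3)**2 + (1 - 3)*16 + 2*4*(1 - 3))*(-98))*(-20) = ((-8 + 4*(-2)**2 - 2*16 + 2*4*(-2))*(-98))*(-20) = ((-8 + 4*4 - 32 - 16)*(-98))*(-20) = ((-8 + 16 - 32 - 16)*(-98))*(-20) = -40*(-98)*(-20) = 3920*(-20) = -78400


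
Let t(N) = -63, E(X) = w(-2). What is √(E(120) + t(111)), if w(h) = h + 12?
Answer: I*√53 ≈ 7.2801*I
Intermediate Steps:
w(h) = 12 + h
E(X) = 10 (E(X) = 12 - 2 = 10)
√(E(120) + t(111)) = √(10 - 63) = √(-53) = I*√53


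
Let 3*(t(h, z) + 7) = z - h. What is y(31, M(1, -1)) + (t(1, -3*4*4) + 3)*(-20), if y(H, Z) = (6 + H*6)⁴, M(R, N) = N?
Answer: 4076864708/3 ≈ 1.3590e+9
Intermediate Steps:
t(h, z) = -7 - h/3 + z/3 (t(h, z) = -7 + (z - h)/3 = -7 + (-h/3 + z/3) = -7 - h/3 + z/3)
y(H, Z) = (6 + 6*H)⁴
y(31, M(1, -1)) + (t(1, -3*4*4) + 3)*(-20) = 1296*(1 + 31)⁴ + ((-7 - ⅓*1 + (-3*4*4)/3) + 3)*(-20) = 1296*32⁴ + ((-7 - ⅓ + (-12*4)/3) + 3)*(-20) = 1296*1048576 + ((-7 - ⅓ + (⅓)*(-48)) + 3)*(-20) = 1358954496 + ((-7 - ⅓ - 16) + 3)*(-20) = 1358954496 + (-70/3 + 3)*(-20) = 1358954496 - 61/3*(-20) = 1358954496 + 1220/3 = 4076864708/3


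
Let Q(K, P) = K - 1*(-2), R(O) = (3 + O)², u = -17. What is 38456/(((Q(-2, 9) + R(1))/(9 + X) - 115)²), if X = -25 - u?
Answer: 3496/891 ≈ 3.9237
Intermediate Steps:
Q(K, P) = 2 + K (Q(K, P) = K + 2 = 2 + K)
X = -8 (X = -25 - 1*(-17) = -25 + 17 = -8)
38456/(((Q(-2, 9) + R(1))/(9 + X) - 115)²) = 38456/((((2 - 2) + (3 + 1)²)/(9 - 8) - 115)²) = 38456/(((0 + 4²)/1 - 115)²) = 38456/(((0 + 16)*1 - 115)²) = 38456/((16*1 - 115)²) = 38456/((16 - 115)²) = 38456/((-99)²) = 38456/9801 = 38456*(1/9801) = 3496/891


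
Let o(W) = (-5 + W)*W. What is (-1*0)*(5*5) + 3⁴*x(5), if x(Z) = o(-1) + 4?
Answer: 810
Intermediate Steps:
o(W) = W*(-5 + W)
x(Z) = 10 (x(Z) = -(-5 - 1) + 4 = -1*(-6) + 4 = 6 + 4 = 10)
(-1*0)*(5*5) + 3⁴*x(5) = (-1*0)*(5*5) + 3⁴*10 = 0*25 + 81*10 = 0 + 810 = 810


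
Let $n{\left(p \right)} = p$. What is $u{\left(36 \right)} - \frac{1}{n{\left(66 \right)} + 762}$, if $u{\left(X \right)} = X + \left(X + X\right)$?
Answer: $\frac{89423}{828} \approx 108.0$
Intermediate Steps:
$u{\left(X \right)} = 3 X$ ($u{\left(X \right)} = X + 2 X = 3 X$)
$u{\left(36 \right)} - \frac{1}{n{\left(66 \right)} + 762} = 3 \cdot 36 - \frac{1}{66 + 762} = 108 - \frac{1}{828} = \frac{89423}{828}$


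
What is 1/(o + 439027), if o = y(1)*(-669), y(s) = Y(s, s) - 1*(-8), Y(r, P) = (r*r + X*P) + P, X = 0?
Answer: 1/432337 ≈ 2.3130e-6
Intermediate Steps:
Y(r, P) = P + r**2 (Y(r, P) = (r*r + 0*P) + P = (r**2 + 0) + P = r**2 + P = P + r**2)
y(s) = 8 + s + s**2 (y(s) = (s + s**2) - 1*(-8) = (s + s**2) + 8 = 8 + s + s**2)
o = -6690 (o = (8 + 1 + 1**2)*(-669) = (8 + 1 + 1)*(-669) = 10*(-669) = -6690)
1/(o + 439027) = 1/(-6690 + 439027) = 1/432337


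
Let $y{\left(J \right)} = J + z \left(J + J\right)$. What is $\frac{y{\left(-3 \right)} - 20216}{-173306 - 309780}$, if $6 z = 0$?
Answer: $\frac{20219}{483086} \approx 0.041854$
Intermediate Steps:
$z = 0$ ($z = \frac{1}{6} \cdot 0 = 0$)
$y{\left(J \right)} = J$ ($y{\left(J \right)} = J + 0 \left(J + J\right) = J + 0 \cdot 2 J = J + 0 = J$)
$\frac{y{\left(-3 \right)} - 20216}{-173306 - 309780} = \frac{-3 - 20216}{-173306 - 309780} = \frac{-3 + \left(-177661 + 157445\right)}{-483086} = \left(-3 - 20216\right) \left(- \frac{1}{483086}\right) = \left(-20219\right) \left(- \frac{1}{483086}\right) = \frac{20219}{483086}$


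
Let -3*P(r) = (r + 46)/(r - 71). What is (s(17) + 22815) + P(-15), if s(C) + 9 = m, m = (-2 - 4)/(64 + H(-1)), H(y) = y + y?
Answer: 182402575/7998 ≈ 22806.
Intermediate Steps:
H(y) = 2*y
P(r) = -(46 + r)/(3*(-71 + r)) (P(r) = -(r + 46)/(3*(r - 71)) = -(46 + r)/(3*(-71 + r)))
m = -3/31 (m = (-2 - 4)/(64 + 2*(-1)) = -6/(64 - 2) = -6/62 = -6*1/62 = -3/31 ≈ -0.096774)
s(C) = -282/31 (s(C) = -9 - 3/31 = -282/31)
(s(17) + 22815) + P(-15) = (-282/31 + 22815) + (-46 - 1*(-15))/(3*(-71 - 15)) = 706983/31 + (1/3)*(-46 + 15)/(-86) = 706983/31 + (1/3)*(-1/86)*(-31) = 706983/31 + 31/258 = 182402575/7998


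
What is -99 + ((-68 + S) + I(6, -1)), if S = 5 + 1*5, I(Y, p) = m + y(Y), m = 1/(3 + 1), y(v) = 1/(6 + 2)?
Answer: -1253/8 ≈ -156.63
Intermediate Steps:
y(v) = ⅛ (y(v) = 1/8 = ⅛)
m = ¼ (m = 1/4 = ¼ ≈ 0.25000)
I(Y, p) = 3/8 (I(Y, p) = ¼ + ⅛ = 3/8)
S = 10 (S = 5 + 5 = 10)
-99 + ((-68 + S) + I(6, -1)) = -99 + ((-68 + 10) + 3/8) = -99 + (-58 + 3/8) = -99 - 461/8 = -1253/8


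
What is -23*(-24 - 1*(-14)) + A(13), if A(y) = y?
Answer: 243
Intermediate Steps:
-23*(-24 - 1*(-14)) + A(13) = -23*(-24 - 1*(-14)) + 13 = -23*(-24 + 14) + 13 = -23*(-10) + 13 = 230 + 13 = 243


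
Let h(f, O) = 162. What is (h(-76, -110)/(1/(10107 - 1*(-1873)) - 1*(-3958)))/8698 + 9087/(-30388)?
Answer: -1873853863884843/6266486991775492 ≈ -0.29903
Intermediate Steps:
(h(-76, -110)/(1/(10107 - 1*(-1873)) - 1*(-3958)))/8698 + 9087/(-30388) = (162/(1/(10107 - 1*(-1873)) - 1*(-3958)))/8698 + 9087/(-30388) = (162/(1/(10107 + 1873) + 3958))*(1/8698) + 9087*(-1/30388) = (162/(1/11980 + 3958))*(1/8698) - 9087/30388 = (162/(47416841/11980))*(1/8698) - 9087/30388 = (162*(11980/47416841))*(1/8698) - 9087/30388 = (1940760/47416841)*(1/8698) - 9087/30388 = 970380/206215841509 - 9087/30388 = -1873853863884843/6266486991775492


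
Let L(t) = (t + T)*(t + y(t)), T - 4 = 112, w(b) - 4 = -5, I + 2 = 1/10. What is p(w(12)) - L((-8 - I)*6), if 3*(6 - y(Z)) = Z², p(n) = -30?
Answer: 4731666/125 ≈ 37853.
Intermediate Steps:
I = -19/10 (I = -2 + 1/10 = -2 + ⅒ = -19/10 ≈ -1.9000)
w(b) = -1 (w(b) = 4 - 5 = -1)
T = 116 (T = 4 + 112 = 116)
y(Z) = 6 - Z²/3
L(t) = (116 + t)*(6 + t - t²/3) (L(t) = (t + 116)*(t + (6 - t²/3)) = (116 + t)*(6 + t - t²/3))
p(w(12)) - L((-8 - I)*6) = -30 - (696 + 122*((-8 - 1*(-19/10))*6) - 113*36*(-8 - 1*(-19/10))²/3 - 216*(-8 - 1*(-19/10))³/3) = -30 - (696 + 122*((-8 + 19/10)*6) - 113*36*(-8 + 19/10)²/3 - 216*(-8 + 19/10)³/3) = -30 - (696 + 122*(-61/10*6) - 113*(-61/10*6)²/3 - (-61/10*6)³/3) = -30 - (696 + 122*(-183/5) - 113*(-183/5)²/3 - (-183/5)³/3) = -30 - (696 - 22326/5 - 113/3*33489/25 - ⅓*(-6128487/125)) = -30 - (696 - 22326/5 - 1261419/25 + 2042829/125) = -30 - 1*(-4735416/125) = -30 + 4735416/125 = 4731666/125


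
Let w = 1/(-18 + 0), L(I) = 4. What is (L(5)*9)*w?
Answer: -2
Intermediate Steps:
w = -1/18 (w = 1/(-18) = -1/18 ≈ -0.055556)
(L(5)*9)*w = (4*9)*(-1/18) = 36*(-1/18) = -2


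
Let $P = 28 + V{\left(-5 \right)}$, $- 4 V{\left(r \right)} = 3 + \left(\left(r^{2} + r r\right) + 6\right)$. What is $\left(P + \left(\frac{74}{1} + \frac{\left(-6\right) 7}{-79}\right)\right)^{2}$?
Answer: $\frac{769452121}{99856} \approx 7705.6$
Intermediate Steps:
$V{\left(r \right)} = - \frac{9}{4} - \frac{r^{2}}{2}$ ($V{\left(r \right)} = - \frac{3 + \left(\left(r^{2} + r r\right) + 6\right)}{4} = - \frac{3 + \left(\left(r^{2} + r^{2}\right) + 6\right)}{4} = - \frac{3 + \left(2 r^{2} + 6\right)}{4} = - \frac{3 + \left(6 + 2 r^{2}\right)}{4} = - \frac{9 + 2 r^{2}}{4} = - \frac{9}{4} - \frac{r^{2}}{2}$)
$P = \frac{53}{4}$ ($P = 28 - \left(\frac{9}{4} + \frac{\left(-5\right)^{2}}{2}\right) = 28 - \frac{59}{4} = \frac{53}{4} \approx 13.25$)
$\left(P + \left(\frac{74}{1} + \frac{\left(-6\right) 7}{-79}\right)\right)^{2} = \left(\frac{53}{4} + \left(\frac{74}{1} + \frac{\left(-6\right) 7}{-79}\right)\right)^{2} = \left(\frac{53}{4} + \left(74 \cdot 1 - - \frac{42}{79}\right)\right)^{2} = \left(\frac{53}{4} + \left(74 + \frac{42}{79}\right)\right)^{2} = \left(\frac{53}{4} + \frac{5888}{79}\right)^{2} = \left(\frac{27739}{316}\right)^{2} = \frac{769452121}{99856}$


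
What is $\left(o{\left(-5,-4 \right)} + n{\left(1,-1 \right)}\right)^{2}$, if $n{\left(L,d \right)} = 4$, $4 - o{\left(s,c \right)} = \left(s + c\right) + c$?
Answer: $441$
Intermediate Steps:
$o{\left(s,c \right)} = 4 - s - 2 c$ ($o{\left(s,c \right)} = 4 - \left(\left(s + c\right) + c\right) = 4 - \left(\left(c + s\right) + c\right) = 4 - \left(s + 2 c\right) = 4 - s - 2 c$)
$\left(o{\left(-5,-4 \right)} + n{\left(1,-1 \right)}\right)^{2} = \left(\left(4 - -5 - -8\right) + 4\right)^{2} = \left(\left(4 + 5 + 8\right) + 4\right)^{2} = \left(17 + 4\right)^{2} = 21^{2} = 441$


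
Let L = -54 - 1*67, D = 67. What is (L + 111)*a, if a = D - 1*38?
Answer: -290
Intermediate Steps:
a = 29 (a = 67 - 1*38 = 67 - 38 = 29)
L = -121 (L = -54 - 67 = -121)
(L + 111)*a = (-121 + 111)*29 = -10*29 = -290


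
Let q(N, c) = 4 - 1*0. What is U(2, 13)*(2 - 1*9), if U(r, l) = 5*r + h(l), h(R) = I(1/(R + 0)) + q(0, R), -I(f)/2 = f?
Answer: -1260/13 ≈ -96.923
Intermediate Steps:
I(f) = -2*f
q(N, c) = 4 (q(N, c) = 4 + 0 = 4)
h(R) = 4 - 2/R (h(R) = -2/(R + 0) + 4 = -2/R + 4 = 4 - 2/R)
U(r, l) = 4 - 2/l + 5*r (U(r, l) = 5*r + (4 - 2/l) = 4 - 2/l + 5*r)
U(2, 13)*(2 - 1*9) = (4 - 2/13 + 5*2)*(2 - 1*9) = (4 - 2*1/13 + 10)*(2 - 9) = (4 - 2/13 + 10)*(-7) = (180/13)*(-7) = -1260/13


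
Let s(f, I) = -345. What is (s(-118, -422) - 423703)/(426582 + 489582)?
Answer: -6236/13473 ≈ -0.46285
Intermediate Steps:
(s(-118, -422) - 423703)/(426582 + 489582) = (-345 - 423703)/(426582 + 489582) = -424048/916164 = -424048*1/916164 = -6236/13473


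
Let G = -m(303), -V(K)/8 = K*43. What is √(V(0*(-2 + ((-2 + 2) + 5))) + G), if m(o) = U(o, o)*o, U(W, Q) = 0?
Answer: 0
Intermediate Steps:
m(o) = 0 (m(o) = 0*o = 0)
V(K) = -344*K (V(K) = -8*K*43 = -344*K)
G = 0 (G = -1*0 = 0)
√(V(0*(-2 + ((-2 + 2) + 5))) + G) = √(-0*(-2 + ((-2 + 2) + 5)) + 0) = √(-0*(-2 + (0 + 5)) + 0) = √(-0*(-2 + 5) + 0) = √(-0*3 + 0) = √(-344*0 + 0) = √(0 + 0) = √0 = 0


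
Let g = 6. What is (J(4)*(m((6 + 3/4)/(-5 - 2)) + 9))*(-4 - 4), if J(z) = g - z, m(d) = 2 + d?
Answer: -1124/7 ≈ -160.57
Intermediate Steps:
J(z) = 6 - z
(J(4)*(m((6 + 3/4)/(-5 - 2)) + 9))*(-4 - 4) = ((6 - 1*4)*((2 + (6 + 3/4)/(-5 - 2)) + 9))*(-4 - 4) = ((6 - 4)*((2 + (6 + 3*(¼))/(-7)) + 9))*(-8) = (2*((2 + (6 + ¾)*(-⅐)) + 9))*(-8) = (2*((2 + (27/4)*(-⅐)) + 9))*(-8) = (2*((2 - 27/28) + 9))*(-8) = (2*(29/28 + 9))*(-8) = (2*(281/28))*(-8) = (281/14)*(-8) = -1124/7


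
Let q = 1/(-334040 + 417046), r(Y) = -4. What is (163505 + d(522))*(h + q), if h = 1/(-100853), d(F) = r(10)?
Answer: 2918002347/8371404118 ≈ 0.34857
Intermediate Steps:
q = 1/83006 ≈ 1.2047e-5
d(F) = -4
h = -1/100853 ≈ -9.9154e-6
(163505 + d(522))*(h + q) = (163505 - 4)*(-1/100853 + 1/83006) = 163501*(17847/8371404118) = 2918002347/8371404118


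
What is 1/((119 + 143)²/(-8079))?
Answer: -8079/68644 ≈ -0.11769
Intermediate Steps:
1/((119 + 143)²/(-8079)) = 1/(262²*(-1/8079)) = 1/(68644*(-1/8079)) = 1/(-68644/8079) = -8079/68644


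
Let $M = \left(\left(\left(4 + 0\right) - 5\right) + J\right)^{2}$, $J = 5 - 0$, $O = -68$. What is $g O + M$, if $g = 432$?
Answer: $-29360$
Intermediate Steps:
$J = 5$ ($J = 5 + 0 = 5$)
$M = 16$ ($M = \left(\left(\left(4 + 0\right) - 5\right) + 5\right)^{2} = \left(\left(4 - 5\right) + 5\right)^{2} = \left(-1 + 5\right)^{2} = 4^{2} = 16$)
$g O + M = 432 \left(-68\right) + 16 = -29376 + 16 = -29360$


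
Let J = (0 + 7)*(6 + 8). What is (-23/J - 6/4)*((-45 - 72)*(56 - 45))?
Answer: 109395/49 ≈ 2232.6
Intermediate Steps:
J = 98 (J = 7*14 = 98)
(-23/J - 6/4)*((-45 - 72)*(56 - 45)) = (-23/98 - 6/4)*((-45 - 72)*(56 - 45)) = (-23*1/98 - 6*¼)*(-117*11) = (-23/98 - 3/2)*(-1287) = -85/49*(-1287) = 109395/49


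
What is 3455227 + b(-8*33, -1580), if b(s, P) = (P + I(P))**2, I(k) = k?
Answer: 13440827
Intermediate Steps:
b(s, P) = 4*P**2 (b(s, P) = (P + P)**2 = (2*P)**2 = 4*P**2)
3455227 + b(-8*33, -1580) = 3455227 + 4*(-1580)**2 = 3455227 + 4*2496400 = 3455227 + 9985600 = 13440827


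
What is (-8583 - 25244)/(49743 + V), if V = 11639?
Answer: -33827/61382 ≈ -0.55109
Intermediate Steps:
(-8583 - 25244)/(49743 + V) = (-8583 - 25244)/(49743 + 11639) = -33827/61382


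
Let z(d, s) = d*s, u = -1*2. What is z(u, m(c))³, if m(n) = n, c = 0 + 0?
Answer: 0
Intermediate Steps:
c = 0
u = -2
z(u, m(c))³ = (-2*0)³ = 0³ = 0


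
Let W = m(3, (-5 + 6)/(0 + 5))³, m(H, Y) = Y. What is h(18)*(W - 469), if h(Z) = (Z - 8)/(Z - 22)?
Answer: 29312/25 ≈ 1172.5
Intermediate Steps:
W = 1/125 (W = ((-5 + 6)/(0 + 5))³ = (1/5)³ = (1*(⅕))³ = (⅕)³ = 1/125 ≈ 0.0080000)
h(Z) = (-8 + Z)/(-22 + Z)
h(18)*(W - 469) = ((-8 + 18)/(-22 + 18))*(1/125 - 469) = (10/(-4))*(-58624/125) = -¼*10*(-58624/125) = -5/2*(-58624/125) = 29312/25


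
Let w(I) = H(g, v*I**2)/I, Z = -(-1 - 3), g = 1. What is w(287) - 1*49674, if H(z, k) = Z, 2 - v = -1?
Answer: -14256434/287 ≈ -49674.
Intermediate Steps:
v = 3 (v = 2 - 1*(-1) = 2 + 1 = 3)
Z = 4 (Z = -1*(-4) = 4)
H(z, k) = 4
w(I) = 4/I
w(287) - 1*49674 = 4/287 - 1*49674 = 4*(1/287) - 49674 = 4/287 - 49674 = -14256434/287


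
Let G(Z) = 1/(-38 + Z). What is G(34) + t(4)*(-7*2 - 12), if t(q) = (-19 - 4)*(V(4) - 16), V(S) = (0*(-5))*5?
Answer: -38273/4 ≈ -9568.3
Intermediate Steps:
V(S) = 0 (V(S) = 0*5 = 0)
t(q) = 368 (t(q) = (-19 - 4)*(0 - 16) = -23*(-16) = 368)
G(34) + t(4)*(-7*2 - 12) = 1/(-38 + 34) + 368*(-7*2 - 12) = 1/(-4) + 368*(-14 - 12) = -¼ + 368*(-26) = -¼ - 9568 = -38273/4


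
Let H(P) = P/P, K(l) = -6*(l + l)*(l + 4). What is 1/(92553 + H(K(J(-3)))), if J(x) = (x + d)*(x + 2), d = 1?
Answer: 1/92554 ≈ 1.0805e-5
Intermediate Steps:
J(x) = (1 + x)*(2 + x) (J(x) = (x + 1)*(x + 2) = (1 + x)*(2 + x))
K(l) = -12*l*(4 + l) (K(l) = -6*2*l*(4 + l) = -12*l*(4 + l))
H(P) = 1
1/(92553 + H(K(J(-3)))) = 1/(92553 + 1) = 1/92554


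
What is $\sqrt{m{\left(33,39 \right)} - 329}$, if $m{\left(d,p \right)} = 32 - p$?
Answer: $4 i \sqrt{21} \approx 18.33 i$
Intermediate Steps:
$\sqrt{m{\left(33,39 \right)} - 329} = \sqrt{\left(32 - 39\right) - 329} = \sqrt{-7 - 329} = \sqrt{-336} = 4 i \sqrt{21}$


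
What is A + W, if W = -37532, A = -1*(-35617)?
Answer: -1915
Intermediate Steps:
A = 35617
A + W = 35617 - 37532 = -1915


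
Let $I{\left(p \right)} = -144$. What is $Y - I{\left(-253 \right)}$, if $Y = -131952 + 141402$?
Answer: $9594$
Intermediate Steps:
$Y = 9450$
$Y - I{\left(-253 \right)} = 9450 - -144 = 9450 + 144 = 9594$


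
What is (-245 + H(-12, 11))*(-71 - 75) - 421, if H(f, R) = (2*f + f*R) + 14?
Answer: 56081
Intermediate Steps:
H(f, R) = 14 + 2*f + R*f (H(f, R) = (2*f + R*f) + 14 = 14 + 2*f + R*f)
(-245 + H(-12, 11))*(-71 - 75) - 421 = (-245 + (14 + 2*(-12) + 11*(-12)))*(-71 - 75) - 421 = (-245 + (14 - 24 - 132))*(-146) - 421 = (-245 - 142)*(-146) - 421 = -387*(-146) - 421 = 56502 - 421 = 56081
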